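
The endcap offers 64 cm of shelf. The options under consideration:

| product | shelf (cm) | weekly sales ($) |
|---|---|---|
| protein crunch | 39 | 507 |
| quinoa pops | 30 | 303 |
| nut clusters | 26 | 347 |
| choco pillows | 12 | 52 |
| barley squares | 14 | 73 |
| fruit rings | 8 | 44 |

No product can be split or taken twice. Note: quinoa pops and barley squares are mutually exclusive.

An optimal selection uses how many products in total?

3

Best achievable weekly sales is 694.
quinoa pops + nut clusters + fruit rings hits 694 at 64 cm.
All optima have 3 products.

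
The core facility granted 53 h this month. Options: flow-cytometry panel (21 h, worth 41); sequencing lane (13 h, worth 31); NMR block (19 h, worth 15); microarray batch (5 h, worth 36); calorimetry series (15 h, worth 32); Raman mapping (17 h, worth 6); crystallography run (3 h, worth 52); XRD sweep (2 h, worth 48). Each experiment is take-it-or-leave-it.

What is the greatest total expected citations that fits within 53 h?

Density check — XRD sweep 24.00, crystallography run 17.33, microarray batch 7.20 are the best per h.
Filling by ratio: sequencing lane + microarray batch + calorimetry series + crystallography run + XRD sweep for 199, with 15 h left unused.
Replace sequencing lane with flow-cytometry panel: the trade gains 10 net, giving 209 at 46 h.

209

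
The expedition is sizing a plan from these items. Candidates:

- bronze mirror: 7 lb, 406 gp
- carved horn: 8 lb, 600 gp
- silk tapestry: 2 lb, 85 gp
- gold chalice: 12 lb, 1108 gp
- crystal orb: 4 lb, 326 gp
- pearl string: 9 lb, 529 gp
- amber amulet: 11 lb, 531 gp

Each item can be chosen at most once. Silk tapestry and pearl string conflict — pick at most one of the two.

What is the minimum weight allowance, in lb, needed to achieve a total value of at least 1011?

12

Minimise lb subject to total value ≥ 1011.
Taking gold chalice gives 1108 (≥ 1011) for 12 lb.
No combination under 12 lb hits 1011.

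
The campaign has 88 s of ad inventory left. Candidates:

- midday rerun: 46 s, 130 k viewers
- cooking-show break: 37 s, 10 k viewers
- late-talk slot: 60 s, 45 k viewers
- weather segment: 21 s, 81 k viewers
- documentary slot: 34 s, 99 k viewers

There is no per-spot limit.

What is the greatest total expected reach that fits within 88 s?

The ratio ordering already packs tightly: 4×weather segment, 84 s, 324.

324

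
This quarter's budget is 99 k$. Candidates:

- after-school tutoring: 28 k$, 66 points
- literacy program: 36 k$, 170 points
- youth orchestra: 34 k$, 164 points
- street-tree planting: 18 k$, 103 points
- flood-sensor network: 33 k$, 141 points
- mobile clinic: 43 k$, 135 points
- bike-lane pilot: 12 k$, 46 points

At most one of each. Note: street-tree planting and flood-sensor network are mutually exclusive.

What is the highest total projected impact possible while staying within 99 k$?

By projected impact per k$: street-tree planting 5.72, youth orchestra 4.82, literacy program 4.72, flood-sensor network 4.27 lead.
Literacy program + youth orchestra + street-tree planting uses 88 of the 99 k$ and totals 437.
Next best is literacy program + street-tree planting + mobile clinic at 408 (97 k$) — short by 29.

437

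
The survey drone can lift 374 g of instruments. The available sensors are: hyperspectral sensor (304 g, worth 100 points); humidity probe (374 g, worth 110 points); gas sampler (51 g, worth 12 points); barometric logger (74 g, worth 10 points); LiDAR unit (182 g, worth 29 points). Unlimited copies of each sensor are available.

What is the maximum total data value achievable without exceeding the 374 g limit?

The ratio ordering already packs tightly: hyperspectral sensor + gas sampler, 355 g, 112.

112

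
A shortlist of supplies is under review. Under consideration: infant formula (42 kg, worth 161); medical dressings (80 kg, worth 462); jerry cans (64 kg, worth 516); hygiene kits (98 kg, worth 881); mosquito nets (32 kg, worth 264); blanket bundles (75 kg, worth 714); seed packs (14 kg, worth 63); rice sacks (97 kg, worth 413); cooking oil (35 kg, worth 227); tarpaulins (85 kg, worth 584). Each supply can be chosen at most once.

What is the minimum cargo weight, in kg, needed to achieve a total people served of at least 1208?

139

Need the lightest bundle worth ≥ 1208.
jerry cans + blanket bundles: 1230 people served at 139 kg.
No combination under 139 kg hits 1208.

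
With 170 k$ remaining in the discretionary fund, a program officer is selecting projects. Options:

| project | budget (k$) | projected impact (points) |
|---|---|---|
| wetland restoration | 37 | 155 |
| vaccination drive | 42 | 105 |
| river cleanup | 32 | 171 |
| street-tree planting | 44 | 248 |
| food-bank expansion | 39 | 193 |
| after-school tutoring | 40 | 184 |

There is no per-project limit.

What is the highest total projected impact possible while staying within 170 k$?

By projected impact per k$: street-tree planting 5.64, river cleanup 5.34, food-bank expansion 4.95 lead.
The ratio ordering already packs tightly: river cleanup + 3×street-tree planting, 164 k$, 915.

915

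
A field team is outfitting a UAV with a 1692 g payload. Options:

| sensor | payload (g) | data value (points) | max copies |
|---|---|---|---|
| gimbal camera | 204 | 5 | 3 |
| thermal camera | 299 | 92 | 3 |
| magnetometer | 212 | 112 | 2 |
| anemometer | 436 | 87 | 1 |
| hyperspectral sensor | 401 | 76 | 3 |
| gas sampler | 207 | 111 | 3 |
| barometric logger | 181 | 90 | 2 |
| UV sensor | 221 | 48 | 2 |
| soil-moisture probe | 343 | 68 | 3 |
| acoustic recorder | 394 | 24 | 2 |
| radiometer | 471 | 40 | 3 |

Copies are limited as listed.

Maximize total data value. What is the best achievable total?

Best packing: 2×magnetometer + 3×gas sampler + 2×barometric logger + UV sensor — 1628 g, 785 total.
Nothing else within 1692 g beats 785.

785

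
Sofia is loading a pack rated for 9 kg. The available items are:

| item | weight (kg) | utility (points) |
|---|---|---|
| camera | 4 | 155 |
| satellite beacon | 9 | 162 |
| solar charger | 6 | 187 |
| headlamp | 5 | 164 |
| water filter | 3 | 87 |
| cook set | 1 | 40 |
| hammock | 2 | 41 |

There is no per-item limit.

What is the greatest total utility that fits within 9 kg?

360

Taking 9×cook set: 9 kg used, 360 in utility.
No other feasible combination exceeds 360.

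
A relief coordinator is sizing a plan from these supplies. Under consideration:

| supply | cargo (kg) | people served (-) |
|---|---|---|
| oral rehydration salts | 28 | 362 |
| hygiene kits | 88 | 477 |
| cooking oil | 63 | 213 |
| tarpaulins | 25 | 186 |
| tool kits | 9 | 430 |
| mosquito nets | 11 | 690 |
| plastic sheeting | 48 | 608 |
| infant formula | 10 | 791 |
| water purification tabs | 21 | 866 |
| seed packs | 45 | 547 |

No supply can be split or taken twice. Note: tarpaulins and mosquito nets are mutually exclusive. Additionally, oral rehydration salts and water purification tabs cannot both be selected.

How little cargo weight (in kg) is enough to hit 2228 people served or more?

42

Minimise kg subject to total people served ≥ 2228.
Taking mosquito nets + infant formula + water purification tabs gives 2347 (≥ 2228) for 42 kg.
Below 42 kg the best achievable stays under 2228.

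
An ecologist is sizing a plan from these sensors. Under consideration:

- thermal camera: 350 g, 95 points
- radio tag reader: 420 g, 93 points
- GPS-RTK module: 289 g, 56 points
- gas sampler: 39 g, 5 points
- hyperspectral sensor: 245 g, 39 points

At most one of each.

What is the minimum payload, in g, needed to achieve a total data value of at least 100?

389

Minimise g subject to total data value ≥ 100.
Taking thermal camera + gas sampler gives 100 (≥ 100) for 389 g.
No combination under 389 g hits 100.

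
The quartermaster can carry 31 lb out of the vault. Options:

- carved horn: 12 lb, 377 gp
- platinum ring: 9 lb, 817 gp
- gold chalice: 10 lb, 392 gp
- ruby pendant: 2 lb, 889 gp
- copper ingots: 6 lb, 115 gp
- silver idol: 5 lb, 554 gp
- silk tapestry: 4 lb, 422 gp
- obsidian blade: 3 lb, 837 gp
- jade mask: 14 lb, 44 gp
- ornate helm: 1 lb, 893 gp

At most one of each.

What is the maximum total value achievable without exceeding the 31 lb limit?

4527

Taking platinum ring + ruby pendant + copper ingots + silver idol + silk tapestry + obsidian blade + ornate helm: 30 lb used, 4527 in value.
No other feasible combination exceeds 4527.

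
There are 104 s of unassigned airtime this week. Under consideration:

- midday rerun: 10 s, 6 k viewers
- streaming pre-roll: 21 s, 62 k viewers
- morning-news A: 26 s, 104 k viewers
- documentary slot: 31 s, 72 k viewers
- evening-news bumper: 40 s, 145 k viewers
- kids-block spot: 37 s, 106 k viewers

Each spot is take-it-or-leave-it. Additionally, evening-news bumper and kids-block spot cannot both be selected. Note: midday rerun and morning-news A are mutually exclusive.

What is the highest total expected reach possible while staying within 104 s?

321

Ranking by ratio (expected reach/s): morning-news A 4.00, evening-news bumper 3.62, streaming pre-roll 2.95, kids-block spot 2.86.
Morning-news A + documentary slot + evening-news bumper uses 97 of the 104 s and totals 321.
Every other selection either busts 104 s or breaks a pairing rule or fails to beat 321.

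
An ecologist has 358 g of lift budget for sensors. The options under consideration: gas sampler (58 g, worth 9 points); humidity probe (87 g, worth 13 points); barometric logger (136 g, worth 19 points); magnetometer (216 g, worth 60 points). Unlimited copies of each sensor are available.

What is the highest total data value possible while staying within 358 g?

79

Greedy by ratio would take 2×gas sampler + magnetometer: 332 g used, total 78.
Dropping 2×gas sampler frees 116 g; slotting in barometric logger (136 g) lifts the total to 79 at 352 g.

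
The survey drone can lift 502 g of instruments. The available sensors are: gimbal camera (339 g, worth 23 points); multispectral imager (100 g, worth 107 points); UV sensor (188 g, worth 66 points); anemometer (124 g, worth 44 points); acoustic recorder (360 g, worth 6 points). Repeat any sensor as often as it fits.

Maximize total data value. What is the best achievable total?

535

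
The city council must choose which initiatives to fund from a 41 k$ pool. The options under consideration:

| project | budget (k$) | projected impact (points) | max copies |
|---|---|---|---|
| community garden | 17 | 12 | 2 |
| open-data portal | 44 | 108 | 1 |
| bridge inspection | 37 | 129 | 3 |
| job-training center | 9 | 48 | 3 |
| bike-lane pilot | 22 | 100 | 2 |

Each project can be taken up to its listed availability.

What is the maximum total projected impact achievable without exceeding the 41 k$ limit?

196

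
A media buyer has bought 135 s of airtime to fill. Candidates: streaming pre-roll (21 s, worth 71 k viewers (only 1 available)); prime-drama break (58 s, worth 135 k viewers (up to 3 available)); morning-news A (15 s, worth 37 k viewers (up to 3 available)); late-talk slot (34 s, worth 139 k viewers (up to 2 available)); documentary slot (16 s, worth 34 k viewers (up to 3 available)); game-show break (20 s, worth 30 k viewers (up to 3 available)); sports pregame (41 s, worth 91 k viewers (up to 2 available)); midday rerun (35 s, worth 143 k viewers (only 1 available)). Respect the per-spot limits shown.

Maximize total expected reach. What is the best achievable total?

Density check — late-talk slot 4.09, midday rerun 4.09, streaming pre-roll 3.38, morning-news A 2.47 are the best per s.
The ratio heuristic lands on streaming pre-roll + 2×late-talk slot + midday rerun (492) but leaves 11 s idle.
Dropping streaming pre-roll frees 21 s; slotting in 2×morning-news A (30 s) lifts the total to 495 at 133 s.
Nothing else within 135 s beats 495.

495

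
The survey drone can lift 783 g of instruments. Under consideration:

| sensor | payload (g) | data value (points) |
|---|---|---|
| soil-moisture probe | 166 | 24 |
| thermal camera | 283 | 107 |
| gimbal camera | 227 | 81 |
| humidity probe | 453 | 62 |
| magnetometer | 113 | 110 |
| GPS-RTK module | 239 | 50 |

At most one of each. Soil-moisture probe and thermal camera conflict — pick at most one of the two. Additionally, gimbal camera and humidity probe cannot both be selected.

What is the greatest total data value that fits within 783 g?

Thermal camera + gimbal camera + magnetometer uses 623 of the 783 g and totals 298.
That's the maximum — no feasible swap from here does better than 298.

298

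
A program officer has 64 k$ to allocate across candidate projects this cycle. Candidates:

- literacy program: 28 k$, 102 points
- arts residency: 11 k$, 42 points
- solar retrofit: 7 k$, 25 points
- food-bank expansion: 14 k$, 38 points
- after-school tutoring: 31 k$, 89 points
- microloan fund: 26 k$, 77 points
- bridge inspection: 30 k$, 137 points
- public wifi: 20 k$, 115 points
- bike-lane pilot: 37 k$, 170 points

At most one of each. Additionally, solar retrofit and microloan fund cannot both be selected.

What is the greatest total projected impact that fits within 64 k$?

310

The ratio ordering already packs tightly: solar retrofit + public wifi + bike-lane pilot, 64 k$, 310.
Runner-up arts residency + bridge inspection + public wifi tops out at 294.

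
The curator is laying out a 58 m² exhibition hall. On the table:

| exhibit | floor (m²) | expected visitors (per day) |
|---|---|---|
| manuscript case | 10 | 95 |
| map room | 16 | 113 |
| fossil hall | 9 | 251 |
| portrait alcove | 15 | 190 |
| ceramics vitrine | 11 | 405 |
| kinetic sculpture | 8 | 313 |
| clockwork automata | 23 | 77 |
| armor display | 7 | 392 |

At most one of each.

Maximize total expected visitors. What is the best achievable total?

1551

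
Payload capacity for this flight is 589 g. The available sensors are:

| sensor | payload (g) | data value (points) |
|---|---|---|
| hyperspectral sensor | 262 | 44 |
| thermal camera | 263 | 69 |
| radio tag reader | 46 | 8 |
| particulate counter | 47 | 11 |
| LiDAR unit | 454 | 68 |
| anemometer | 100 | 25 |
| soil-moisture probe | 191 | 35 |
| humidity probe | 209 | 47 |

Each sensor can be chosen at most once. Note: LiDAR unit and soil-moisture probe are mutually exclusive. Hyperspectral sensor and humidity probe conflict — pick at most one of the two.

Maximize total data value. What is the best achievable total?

Density check — thermal camera 0.26, anemometer 0.25, particulate counter 0.23 are the best per g.
Greedy by ratio would take thermal camera + radio tag reader + particulate counter + anemometer: 456 g used, total 113.
The 93 g tied up in radio tag reader and particulate counter is better spent on humidity probe — total rises to 141 (572 g).
Nothing else feasible within 589 g beats 141.

141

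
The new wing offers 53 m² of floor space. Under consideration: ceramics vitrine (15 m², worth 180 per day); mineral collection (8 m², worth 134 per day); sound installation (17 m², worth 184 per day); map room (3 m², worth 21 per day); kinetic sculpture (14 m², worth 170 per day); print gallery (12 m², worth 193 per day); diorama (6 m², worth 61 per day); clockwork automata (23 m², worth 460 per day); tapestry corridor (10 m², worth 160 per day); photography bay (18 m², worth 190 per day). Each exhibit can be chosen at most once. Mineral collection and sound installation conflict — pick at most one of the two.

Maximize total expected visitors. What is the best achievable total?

By expected visitors per m²: clockwork automata 20.00, mineral collection 16.75, print gallery 16.08, tapestry corridor 16.00 lead.
The ratio ordering already packs tightly: mineral collection + print gallery + clockwork automata + tapestry corridor, 53 m², 947.
Every other selection either busts 53 m² or breaks a pairing rule or fails to beat 947.

947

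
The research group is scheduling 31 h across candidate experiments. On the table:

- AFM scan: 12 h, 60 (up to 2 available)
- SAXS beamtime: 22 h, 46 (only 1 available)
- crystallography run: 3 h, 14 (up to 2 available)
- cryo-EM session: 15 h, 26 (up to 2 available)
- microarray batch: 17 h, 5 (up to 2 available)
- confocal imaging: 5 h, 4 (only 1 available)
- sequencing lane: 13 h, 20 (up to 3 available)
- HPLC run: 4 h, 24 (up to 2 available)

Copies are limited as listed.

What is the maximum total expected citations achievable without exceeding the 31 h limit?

Ranking by ratio (expected citations/h): HPLC run 6.00, AFM scan 5.00, crystallography run 4.67.
Greedy by ratio would take AFM scan + 2×crystallography run + confocal imaging + 2×HPLC run: 31 h used, total 140.
Replace crystallography run and confocal imaging and HPLC run with AFM scan: the trade gains 18 net, giving 158 at 31 h.
No other feasible combination exceeds 158.

158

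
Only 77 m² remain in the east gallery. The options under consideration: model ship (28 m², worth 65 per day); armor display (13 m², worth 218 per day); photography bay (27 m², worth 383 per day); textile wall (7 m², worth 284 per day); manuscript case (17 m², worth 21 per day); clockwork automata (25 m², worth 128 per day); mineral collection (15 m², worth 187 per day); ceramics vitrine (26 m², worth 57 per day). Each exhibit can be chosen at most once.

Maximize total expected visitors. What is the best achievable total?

Ranking by ratio (expected visitors/m²): textile wall 40.57, armor display 16.77, photography bay 14.19.
Best packing: armor display + photography bay + textile wall + mineral collection — 62 m², 1072 total.
Nothing else within 77 m² beats 1072.

1072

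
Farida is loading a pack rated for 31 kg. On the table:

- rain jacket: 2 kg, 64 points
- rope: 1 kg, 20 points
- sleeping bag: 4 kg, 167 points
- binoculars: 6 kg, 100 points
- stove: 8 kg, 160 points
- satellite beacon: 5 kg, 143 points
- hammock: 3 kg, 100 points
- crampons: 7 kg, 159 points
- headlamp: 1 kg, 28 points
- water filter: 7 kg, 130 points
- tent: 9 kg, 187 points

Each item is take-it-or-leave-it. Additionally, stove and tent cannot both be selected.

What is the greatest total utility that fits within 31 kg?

By utility per kg: sleeping bag 41.75, hammock 33.33, rain jacket 32.00, satellite beacon 28.60 lead.
Best packing: rain jacket + sleeping bag + satellite beacon + hammock + crampons + headlamp + tent — 31 kg, 848 total.
Runner-up rain jacket + rope + sleeping bag + stove + satellite beacon + hammock + crampons + headlamp tops out at 841.

848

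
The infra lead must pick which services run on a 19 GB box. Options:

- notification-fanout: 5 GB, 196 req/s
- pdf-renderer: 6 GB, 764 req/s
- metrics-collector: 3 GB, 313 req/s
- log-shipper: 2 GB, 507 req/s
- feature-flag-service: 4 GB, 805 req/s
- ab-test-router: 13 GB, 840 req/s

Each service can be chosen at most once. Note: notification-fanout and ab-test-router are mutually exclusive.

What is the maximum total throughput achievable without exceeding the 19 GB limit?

2389

Density check — log-shipper 253.50, feature-flag-service 201.25, pdf-renderer 127.33 are the best per GB.
Pdf-renderer + metrics-collector + log-shipper + feature-flag-service uses 15 of the 19 GB and totals 2389.
Every other selection either busts 19 GB or breaks a pairing rule or fails to beat 2389.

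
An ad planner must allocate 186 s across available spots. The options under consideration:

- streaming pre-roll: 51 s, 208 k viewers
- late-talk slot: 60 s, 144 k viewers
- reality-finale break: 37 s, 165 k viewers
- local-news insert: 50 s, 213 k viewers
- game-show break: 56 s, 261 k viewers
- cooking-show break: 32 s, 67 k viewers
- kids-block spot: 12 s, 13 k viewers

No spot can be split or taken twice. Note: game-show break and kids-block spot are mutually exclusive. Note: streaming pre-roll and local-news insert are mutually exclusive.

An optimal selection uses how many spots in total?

Best achievable expected reach is 706.
reality-finale break + local-news insert + game-show break + cooking-show break hits 706 at 175 s.
Every optimal selection uses 4 spots.

4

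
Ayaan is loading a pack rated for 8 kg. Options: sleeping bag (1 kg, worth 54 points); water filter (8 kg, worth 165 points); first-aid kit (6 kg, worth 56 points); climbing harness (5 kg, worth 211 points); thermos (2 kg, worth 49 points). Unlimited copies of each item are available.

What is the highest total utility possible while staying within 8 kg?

Density check — sleeping bag 54.00, climbing harness 42.20, thermos 24.50 are the best per kg.
Taking 8×sleeping bag: 8 kg used, 432 in utility.
That's the maximum — no swap from here does better than 432.

432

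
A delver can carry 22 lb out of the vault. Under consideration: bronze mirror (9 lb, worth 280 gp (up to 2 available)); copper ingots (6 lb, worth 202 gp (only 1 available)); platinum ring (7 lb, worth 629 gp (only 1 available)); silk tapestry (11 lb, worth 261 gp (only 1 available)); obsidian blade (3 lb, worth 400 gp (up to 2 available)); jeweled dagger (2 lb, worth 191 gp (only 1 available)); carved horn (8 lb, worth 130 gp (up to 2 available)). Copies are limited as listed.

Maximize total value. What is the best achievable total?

1822

Ranking by ratio (value/lb): obsidian blade 133.33, jeweled dagger 95.50, platinum ring 89.86.
Taking copper ingots + platinum ring + 2×obsidian blade + jeweled dagger: 21 lb used, 1822 in value.
That's the maximum — no swap from here does better than 1822.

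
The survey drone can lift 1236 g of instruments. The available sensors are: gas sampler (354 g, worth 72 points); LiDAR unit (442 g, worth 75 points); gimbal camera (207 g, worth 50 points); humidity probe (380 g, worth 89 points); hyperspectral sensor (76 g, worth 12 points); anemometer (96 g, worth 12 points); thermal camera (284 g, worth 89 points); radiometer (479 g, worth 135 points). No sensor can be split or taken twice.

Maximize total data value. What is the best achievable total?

325

By data value per g: thermal camera 0.31, radiometer 0.28, gimbal camera 0.24, humidity probe 0.23 lead.
Taking the top-ratio sensors first gives gimbal camera + hyperspectral sensor + anemometer + thermal camera + radiometer for 298 (1142 g).
Dropping gimbal camera and anemometer frees 303 g; slotting in humidity probe (380 g) lifts the total to 325 at 1219 g.
Runner-up humidity probe + thermal camera + radiometer tops out at 313.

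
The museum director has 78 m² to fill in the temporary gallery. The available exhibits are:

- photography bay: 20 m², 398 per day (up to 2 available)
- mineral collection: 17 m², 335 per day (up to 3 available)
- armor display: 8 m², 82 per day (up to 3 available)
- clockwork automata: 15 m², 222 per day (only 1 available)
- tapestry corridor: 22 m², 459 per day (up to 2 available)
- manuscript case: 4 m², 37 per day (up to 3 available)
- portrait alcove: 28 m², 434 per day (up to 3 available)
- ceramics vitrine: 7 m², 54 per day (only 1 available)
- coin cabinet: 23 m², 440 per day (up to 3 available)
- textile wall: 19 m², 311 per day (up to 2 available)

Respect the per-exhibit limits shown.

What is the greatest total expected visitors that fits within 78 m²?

A density-first pass picks photography bay + armor display + 2×tapestry corridor + manuscript case — 1435 at 76 m².
Replace photography bay and armor display and manuscript case with 2×mineral collection: the trade gains 153 net, giving 1588 at 78 m².
That's the maximum — no swap from here does better than 1588.

1588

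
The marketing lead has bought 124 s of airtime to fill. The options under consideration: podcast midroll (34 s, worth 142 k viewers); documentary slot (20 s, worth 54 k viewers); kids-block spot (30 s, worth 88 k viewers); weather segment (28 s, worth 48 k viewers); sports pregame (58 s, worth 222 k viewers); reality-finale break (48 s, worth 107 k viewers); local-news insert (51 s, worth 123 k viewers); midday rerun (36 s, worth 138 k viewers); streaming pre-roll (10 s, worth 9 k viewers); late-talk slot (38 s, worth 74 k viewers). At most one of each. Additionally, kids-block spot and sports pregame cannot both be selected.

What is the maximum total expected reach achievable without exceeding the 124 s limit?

427

Filling by ratio: podcast midroll + documentary slot + kids-block spot + midday rerun for 422, with 4 s left unused.
Dropping kids-block spot and midday rerun frees 66 s; slotting in sports pregame + streaming pre-roll (68 s) lifts the total to 427 at 122 s.
The closest alternative, documentary slot + sports pregame + midday rerun + streaming pre-roll, reaches only 423.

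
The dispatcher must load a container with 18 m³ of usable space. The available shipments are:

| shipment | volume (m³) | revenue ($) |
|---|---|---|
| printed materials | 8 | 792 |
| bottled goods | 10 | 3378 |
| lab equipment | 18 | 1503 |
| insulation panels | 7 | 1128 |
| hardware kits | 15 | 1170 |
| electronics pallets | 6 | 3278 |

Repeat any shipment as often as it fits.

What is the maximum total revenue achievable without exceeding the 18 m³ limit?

9834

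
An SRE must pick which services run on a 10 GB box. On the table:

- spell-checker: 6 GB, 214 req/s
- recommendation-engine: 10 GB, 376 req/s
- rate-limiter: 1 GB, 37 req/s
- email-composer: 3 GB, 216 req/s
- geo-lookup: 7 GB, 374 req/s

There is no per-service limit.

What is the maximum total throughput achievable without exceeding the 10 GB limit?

685

By throughput per GB: email-composer 72.00, geo-lookup 53.43, recommendation-engine 37.60 lead.
Best packing: rate-limiter + 3×email-composer — 10 GB, 685 total.
No other feasible combination exceeds 685.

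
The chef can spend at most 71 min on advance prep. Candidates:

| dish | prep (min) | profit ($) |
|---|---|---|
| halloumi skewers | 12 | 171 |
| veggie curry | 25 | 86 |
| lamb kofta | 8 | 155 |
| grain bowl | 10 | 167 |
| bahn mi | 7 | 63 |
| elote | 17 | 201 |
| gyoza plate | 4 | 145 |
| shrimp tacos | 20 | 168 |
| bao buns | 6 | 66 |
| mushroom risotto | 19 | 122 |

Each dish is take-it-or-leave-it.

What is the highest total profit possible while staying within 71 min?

Greedy by ratio would take halloumi skewers + lamb kofta + grain bowl + bahn mi + elote + gyoza plate + bao buns: 64 min used, total 968.
Dropping bahn mi and bao buns frees 13 min; slotting in shrimp tacos (20 min) lifts the total to 1007 at 71 min.

1007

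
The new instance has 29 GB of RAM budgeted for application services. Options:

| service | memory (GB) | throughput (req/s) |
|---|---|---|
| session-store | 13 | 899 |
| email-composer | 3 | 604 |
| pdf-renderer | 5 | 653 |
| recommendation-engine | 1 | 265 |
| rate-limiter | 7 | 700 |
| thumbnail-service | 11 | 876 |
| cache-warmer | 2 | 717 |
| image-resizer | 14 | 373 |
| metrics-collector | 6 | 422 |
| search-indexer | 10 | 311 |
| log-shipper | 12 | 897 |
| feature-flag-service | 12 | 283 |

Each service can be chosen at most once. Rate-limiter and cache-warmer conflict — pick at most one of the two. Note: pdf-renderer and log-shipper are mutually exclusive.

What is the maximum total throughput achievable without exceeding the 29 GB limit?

3537

By throughput per GB: cache-warmer 358.50, recommendation-engine 265.00, email-composer 201.33 lead.
Taking email-composer + pdf-renderer + recommendation-engine + thumbnail-service + cache-warmer + metrics-collector: 28 GB used, 3537 in throughput.
Nothing else feasible within 29 GB beats 3537.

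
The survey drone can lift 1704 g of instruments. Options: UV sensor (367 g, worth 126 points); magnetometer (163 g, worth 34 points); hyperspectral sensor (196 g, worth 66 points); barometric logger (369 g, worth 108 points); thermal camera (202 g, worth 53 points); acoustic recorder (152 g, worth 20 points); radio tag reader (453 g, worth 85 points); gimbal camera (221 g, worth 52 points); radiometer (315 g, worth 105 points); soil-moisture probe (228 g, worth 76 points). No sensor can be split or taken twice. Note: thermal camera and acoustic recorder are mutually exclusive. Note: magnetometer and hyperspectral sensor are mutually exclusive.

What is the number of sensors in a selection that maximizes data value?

6

Best achievable data value is 534.
For example UV sensor + hyperspectral sensor + barometric logger + thermal camera + radiometer + soil-moisture probe achieves it, using 1677 g.
Every optimal selection uses 6 sensors.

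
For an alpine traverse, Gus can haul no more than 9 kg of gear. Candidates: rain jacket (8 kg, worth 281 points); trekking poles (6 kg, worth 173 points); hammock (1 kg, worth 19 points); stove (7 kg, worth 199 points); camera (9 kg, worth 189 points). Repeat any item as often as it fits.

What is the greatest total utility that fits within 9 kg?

300

Taking rain jacket + hammock: 9 kg used, 300 in utility.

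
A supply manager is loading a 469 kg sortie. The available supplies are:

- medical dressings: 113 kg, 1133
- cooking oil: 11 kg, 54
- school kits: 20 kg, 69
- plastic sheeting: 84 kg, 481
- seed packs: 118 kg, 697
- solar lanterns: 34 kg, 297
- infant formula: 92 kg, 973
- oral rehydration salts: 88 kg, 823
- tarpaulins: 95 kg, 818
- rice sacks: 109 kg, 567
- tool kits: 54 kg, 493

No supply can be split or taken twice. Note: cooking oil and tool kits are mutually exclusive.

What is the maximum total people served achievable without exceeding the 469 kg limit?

4309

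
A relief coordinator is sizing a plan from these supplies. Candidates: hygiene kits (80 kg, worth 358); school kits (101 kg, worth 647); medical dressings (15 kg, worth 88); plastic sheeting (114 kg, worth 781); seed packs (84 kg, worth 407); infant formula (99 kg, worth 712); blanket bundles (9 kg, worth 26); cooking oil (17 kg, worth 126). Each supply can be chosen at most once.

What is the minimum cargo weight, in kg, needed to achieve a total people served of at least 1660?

245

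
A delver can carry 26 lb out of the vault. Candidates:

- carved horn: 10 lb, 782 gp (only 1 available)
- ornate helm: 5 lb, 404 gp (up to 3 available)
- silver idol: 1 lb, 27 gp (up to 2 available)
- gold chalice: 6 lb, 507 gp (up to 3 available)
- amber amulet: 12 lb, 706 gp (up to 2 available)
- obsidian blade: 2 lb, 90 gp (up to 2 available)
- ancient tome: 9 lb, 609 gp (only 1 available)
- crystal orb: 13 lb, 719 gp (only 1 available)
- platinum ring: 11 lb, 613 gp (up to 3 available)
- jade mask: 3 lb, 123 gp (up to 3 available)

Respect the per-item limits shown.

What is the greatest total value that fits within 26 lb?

2097

Taking the top-ratio items first gives ornate helm + silver idol + 3×gold chalice + obsidian blade for 2042 (26 lb).
Reworking the packing: carved horn + 2×ornate helm + gold chalice uses 26 lb and improves the total to 2097.
That's the maximum — no swap from here does better than 2097.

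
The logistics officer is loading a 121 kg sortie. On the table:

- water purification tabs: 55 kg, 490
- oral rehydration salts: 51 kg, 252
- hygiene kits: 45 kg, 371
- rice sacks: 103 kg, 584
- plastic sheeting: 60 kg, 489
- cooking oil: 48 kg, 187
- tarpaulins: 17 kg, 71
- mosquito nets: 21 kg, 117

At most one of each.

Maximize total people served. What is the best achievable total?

Taking the top-ratio supplies first gives water purification tabs + hygiene kits + mosquito nets for 978 (121 kg).
Dropping hygiene kits and mosquito nets frees 66 kg; slotting in plastic sheeting (60 kg) lifts the total to 979 at 115 kg.
Next best is water purification tabs + hygiene kits + mosquito nets at 978 (121 kg) — short by 1.

979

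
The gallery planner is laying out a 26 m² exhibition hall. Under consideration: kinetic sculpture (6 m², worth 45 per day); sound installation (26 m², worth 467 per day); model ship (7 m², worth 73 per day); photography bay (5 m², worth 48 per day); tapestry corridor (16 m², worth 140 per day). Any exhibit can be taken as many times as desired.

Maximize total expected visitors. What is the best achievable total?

467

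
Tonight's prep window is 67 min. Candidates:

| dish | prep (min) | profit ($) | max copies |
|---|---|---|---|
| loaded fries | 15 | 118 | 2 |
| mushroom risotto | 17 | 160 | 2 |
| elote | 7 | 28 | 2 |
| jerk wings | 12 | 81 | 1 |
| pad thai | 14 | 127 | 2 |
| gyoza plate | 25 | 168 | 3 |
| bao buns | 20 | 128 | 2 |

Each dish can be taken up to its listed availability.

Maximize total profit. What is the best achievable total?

The ratio ordering already packs tightly: 2×mushroom risotto + 2×pad thai, 62 min, 574.
Every other selection either busts 67 min or exceeds an availability limit or fails to beat 574.

574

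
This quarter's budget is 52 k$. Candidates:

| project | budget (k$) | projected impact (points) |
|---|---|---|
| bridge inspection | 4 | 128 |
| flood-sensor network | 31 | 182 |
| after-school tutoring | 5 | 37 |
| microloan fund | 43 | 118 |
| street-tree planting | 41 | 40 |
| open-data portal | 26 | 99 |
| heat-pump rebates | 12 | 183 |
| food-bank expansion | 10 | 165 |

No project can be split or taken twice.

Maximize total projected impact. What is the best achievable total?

Filling by ratio: bridge inspection + after-school tutoring + heat-pump rebates + food-bank expansion for 513, with 21 k$ left unused.
Replace after-school tutoring with open-data portal: the trade gains 62 net, giving 575 at 52 k$.
The closest alternative, bridge inspection + flood-sensor network + after-school tutoring + heat-pump rebates, reaches only 530.

575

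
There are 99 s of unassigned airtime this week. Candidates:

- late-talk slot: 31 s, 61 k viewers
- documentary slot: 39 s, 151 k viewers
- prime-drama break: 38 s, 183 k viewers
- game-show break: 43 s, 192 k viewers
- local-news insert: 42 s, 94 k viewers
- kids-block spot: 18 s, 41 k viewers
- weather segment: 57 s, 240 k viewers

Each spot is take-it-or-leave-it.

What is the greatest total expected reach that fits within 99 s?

423

Ranking by ratio (expected reach/s): prime-drama break 4.82, game-show break 4.47, weather segment 4.21, documentary slot 3.87.
Taking the top-ratio spots first gives prime-drama break + game-show break + kids-block spot for 416 (99 s).
The 61 s tied up in game-show break and kids-block spot is better spent on weather segment — total rises to 423 (95 s).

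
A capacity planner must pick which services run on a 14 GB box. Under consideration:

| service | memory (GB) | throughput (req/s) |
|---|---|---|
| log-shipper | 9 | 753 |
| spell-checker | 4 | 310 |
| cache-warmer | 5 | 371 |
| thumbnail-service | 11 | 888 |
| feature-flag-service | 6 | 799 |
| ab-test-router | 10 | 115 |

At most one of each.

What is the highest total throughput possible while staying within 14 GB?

Filling by ratio: spell-checker + feature-flag-service for 1109, with 4 GB left unused.
Replace spell-checker with cache-warmer: the trade gains 61 net, giving 1170 at 11 GB.

1170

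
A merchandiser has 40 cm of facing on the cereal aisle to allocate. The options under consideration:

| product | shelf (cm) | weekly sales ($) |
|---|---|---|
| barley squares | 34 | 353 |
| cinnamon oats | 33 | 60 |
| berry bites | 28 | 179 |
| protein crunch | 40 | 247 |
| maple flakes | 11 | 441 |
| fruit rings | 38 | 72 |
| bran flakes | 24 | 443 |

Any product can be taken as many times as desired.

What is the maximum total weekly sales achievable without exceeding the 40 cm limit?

By weekly sales per cm: maple flakes 40.09, bran flakes 18.46, barley squares 10.38, berry bites 6.39 lead.
The ratio ordering already packs tightly: 3×maple flakes, 33 cm, 1323.
That's the maximum — no swap from here does better than 1323.

1323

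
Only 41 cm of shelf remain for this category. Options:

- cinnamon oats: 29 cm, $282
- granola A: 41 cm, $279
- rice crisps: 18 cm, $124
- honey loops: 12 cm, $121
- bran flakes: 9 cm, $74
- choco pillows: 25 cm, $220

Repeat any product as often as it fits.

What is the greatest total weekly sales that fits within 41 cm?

Ranking by ratio (weekly sales/cm): honey loops 10.08, cinnamon oats 9.72, choco pillows 8.80, bran flakes 8.22.
Taking the top-ratio products first gives 3×honey loops for 363 (36 cm).
Dropping 2×honey loops frees 24 cm; slotting in cinnamon oats (29 cm) lifts the total to 403 at 41 cm.
That's the maximum — no swap from here does better than 403.

403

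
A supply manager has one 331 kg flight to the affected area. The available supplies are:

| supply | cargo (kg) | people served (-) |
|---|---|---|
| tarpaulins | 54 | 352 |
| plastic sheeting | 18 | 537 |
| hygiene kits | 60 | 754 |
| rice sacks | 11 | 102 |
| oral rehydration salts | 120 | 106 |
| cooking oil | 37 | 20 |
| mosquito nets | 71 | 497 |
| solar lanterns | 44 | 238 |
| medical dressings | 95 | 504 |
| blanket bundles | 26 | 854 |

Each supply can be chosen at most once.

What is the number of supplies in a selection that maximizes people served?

Best achievable people served is 3498.
For example tarpaulins + plastic sheeting + hygiene kits + mosquito nets + medical dressings + blanket bundles achieves it, using 324 kg.
All optima have 6 supplies.

6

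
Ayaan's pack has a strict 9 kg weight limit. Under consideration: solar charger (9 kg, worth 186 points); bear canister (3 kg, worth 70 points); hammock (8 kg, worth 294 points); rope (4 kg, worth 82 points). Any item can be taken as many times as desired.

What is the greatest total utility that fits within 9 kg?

294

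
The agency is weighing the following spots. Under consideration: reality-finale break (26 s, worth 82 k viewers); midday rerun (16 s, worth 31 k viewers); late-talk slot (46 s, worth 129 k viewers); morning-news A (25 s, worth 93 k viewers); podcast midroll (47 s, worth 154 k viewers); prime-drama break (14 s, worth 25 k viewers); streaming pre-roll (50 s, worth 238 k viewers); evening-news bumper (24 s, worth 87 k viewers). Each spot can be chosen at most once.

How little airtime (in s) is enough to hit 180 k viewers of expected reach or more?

49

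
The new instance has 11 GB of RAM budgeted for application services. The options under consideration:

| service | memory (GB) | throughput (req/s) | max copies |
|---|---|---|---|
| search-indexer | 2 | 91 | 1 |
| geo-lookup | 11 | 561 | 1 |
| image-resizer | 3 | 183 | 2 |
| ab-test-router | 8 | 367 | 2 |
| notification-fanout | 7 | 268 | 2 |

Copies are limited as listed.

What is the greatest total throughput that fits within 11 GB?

561

By throughput per GB: image-resizer 61.00, geo-lookup 51.00, ab-test-router 45.88, search-indexer 45.50 lead.
Greedy by ratio would take search-indexer + 2×image-resizer: 8 GB used, total 457.
The 8 GB tied up in search-indexer and 2×image-resizer is better spent on geo-lookup — total rises to 561 (11 GB).
No other feasible combination exceeds 561.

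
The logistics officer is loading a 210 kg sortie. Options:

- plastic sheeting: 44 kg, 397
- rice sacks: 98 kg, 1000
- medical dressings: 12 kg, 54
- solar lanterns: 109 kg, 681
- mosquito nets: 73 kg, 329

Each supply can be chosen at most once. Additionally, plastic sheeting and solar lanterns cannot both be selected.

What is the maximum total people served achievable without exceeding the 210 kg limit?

1681

Ranking by ratio (people served/kg): rice sacks 10.20, plastic sheeting 9.02, solar lanterns 6.25.
A density-first pass picks plastic sheeting + rice sacks + medical dressings — 1451 at 154 kg.
Dropping plastic sheeting and medical dressings frees 56 kg; slotting in solar lanterns (109 kg) lifts the total to 1681 at 207 kg.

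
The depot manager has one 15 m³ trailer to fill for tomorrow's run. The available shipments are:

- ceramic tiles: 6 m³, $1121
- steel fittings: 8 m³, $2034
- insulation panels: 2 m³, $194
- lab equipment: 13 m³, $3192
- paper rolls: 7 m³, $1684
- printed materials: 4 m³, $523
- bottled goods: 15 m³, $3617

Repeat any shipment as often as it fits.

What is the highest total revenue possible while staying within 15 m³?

Ranking by ratio (revenue/m³): steel fittings 254.25, lab equipment 245.54, bottled goods 241.13, paper rolls 240.57.
Best packing: steel fittings + paper rolls — 15 m³, 3718 total.

3718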